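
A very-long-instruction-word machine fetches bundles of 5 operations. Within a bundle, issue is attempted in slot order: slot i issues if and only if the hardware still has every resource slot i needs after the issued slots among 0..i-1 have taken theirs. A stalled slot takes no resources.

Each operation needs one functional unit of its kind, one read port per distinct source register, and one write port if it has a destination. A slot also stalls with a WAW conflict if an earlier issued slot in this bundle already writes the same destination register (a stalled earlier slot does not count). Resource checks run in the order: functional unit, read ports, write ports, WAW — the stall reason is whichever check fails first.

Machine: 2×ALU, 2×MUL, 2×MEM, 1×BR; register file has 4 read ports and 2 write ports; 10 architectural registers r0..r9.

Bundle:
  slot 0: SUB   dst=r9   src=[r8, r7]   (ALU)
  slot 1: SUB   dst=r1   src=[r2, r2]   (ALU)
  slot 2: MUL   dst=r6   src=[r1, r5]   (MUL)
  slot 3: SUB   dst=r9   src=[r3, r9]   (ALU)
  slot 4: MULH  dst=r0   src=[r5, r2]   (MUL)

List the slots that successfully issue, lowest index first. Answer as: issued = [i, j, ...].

issued = [0, 1]

slot 0 (ALU): ISSUE — free A1,Mu2,Ld2,B1 rp2 wp1
slot 1 (ALU): ISSUE — free A0,Mu2,Ld2,B1 rp1 wp0
slot 2 (MUL): stall RD_PORT — free A0,Mu2,Ld2,B1 rp1 wp0
slot 3 (ALU): stall FU — free A0,Mu2,Ld2,B1 rp1 wp0
slot 4 (MUL): stall RD_PORT — free A0,Mu2,Ld2,B1 rp1 wp0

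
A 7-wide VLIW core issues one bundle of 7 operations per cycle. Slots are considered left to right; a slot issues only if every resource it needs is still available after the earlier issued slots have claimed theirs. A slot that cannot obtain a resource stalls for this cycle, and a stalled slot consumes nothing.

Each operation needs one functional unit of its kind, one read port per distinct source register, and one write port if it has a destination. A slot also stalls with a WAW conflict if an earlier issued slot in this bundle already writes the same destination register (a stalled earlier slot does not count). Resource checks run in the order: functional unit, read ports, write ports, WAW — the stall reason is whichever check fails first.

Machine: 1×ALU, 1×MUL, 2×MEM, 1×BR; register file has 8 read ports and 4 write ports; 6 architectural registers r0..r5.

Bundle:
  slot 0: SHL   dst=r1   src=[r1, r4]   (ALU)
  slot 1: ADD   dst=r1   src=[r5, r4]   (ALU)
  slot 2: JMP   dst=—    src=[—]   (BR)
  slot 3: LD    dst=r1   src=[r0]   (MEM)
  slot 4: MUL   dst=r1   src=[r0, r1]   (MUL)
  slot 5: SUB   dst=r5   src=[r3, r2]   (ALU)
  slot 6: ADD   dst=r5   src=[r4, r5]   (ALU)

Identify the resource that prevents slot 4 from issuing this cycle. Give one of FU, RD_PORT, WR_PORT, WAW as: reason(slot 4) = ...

reason(slot 4) = WAW

  0. ALU→r1 ⇒ go  {0A/1Mu/2Ld/1B | 6r 3w}
  1. ALU→r1 ⇒ no(FU)  {0A/1Mu/2Ld/1B | 6r 3w}
  2. BR ⇒ go  {0A/1Mu/2Ld/0B | 6r 3w}
  3. MEM→r1 ⇒ no(WAW)  {0A/1Mu/2Ld/0B | 6r 3w}
  4. MUL→r1 ⇒ no(WAW)  {0A/1Mu/2Ld/0B | 6r 3w}
  5. ALU→r5 ⇒ no(FU)  {0A/1Mu/2Ld/0B | 6r 3w}
  6. ALU→r5 ⇒ no(FU)  {0A/1Mu/2Ld/0B | 6r 3w}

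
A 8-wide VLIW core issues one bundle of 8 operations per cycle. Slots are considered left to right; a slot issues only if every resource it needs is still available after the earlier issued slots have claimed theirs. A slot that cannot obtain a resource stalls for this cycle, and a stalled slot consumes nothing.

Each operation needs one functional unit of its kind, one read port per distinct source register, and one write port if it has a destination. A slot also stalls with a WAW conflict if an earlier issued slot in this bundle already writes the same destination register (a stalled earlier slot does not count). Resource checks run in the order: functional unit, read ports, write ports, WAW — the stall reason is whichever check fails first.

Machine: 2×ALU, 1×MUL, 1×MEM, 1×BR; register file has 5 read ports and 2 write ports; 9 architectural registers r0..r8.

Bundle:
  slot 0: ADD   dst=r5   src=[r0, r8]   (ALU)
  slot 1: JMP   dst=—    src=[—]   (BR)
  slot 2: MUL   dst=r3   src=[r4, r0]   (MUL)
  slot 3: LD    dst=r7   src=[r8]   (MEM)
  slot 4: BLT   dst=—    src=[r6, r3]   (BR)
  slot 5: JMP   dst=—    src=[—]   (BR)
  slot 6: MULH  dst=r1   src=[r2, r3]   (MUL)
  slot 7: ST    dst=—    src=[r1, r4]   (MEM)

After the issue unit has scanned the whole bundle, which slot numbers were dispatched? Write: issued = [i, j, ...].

issued = [0, 1, 2]

#0 ALU src=r0,r8 dispatched  <A:1 Mu:1 Ld:1 B:1 rd:3 wr:1>
#1 BR src=- dispatched  <A:1 Mu:1 Ld:1 B:0 rd:3 wr:1>
#2 MUL src=r4,r0 dispatched  <A:1 Mu:0 Ld:1 B:0 rd:1 wr:0>
#3 MEM src=r8 held:WR_PORT  <A:1 Mu:0 Ld:1 B:0 rd:1 wr:0>
#4 BR src=r6,r3 held:FU  <A:1 Mu:0 Ld:1 B:0 rd:1 wr:0>
#5 BR src=- held:FU  <A:1 Mu:0 Ld:1 B:0 rd:1 wr:0>
#6 MUL src=r2,r3 held:FU  <A:1 Mu:0 Ld:1 B:0 rd:1 wr:0>
#7 MEM src=r1,r4 held:RD_PORT  <A:1 Mu:0 Ld:1 B:0 rd:1 wr:0>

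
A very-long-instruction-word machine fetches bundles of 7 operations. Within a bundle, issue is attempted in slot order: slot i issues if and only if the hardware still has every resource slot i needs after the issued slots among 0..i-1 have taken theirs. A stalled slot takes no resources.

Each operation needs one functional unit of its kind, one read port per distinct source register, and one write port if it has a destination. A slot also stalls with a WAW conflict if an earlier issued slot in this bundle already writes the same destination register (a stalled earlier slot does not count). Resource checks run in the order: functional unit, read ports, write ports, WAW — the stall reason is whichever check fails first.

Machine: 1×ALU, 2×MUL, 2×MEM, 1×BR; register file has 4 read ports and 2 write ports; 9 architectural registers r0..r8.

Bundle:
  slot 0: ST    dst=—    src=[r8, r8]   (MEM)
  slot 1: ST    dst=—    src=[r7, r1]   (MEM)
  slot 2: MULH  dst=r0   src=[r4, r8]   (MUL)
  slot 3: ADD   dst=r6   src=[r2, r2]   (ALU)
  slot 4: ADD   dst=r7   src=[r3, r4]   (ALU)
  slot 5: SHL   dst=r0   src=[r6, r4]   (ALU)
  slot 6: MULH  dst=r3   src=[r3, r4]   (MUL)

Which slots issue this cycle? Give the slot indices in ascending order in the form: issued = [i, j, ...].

issued = [0, 1, 3]

#0 MEM src=r8,r8 dispatched  <A:1 Mu:2 Ld:1 B:1 rd:3 wr:2>
#1 MEM src=r7,r1 dispatched  <A:1 Mu:2 Ld:0 B:1 rd:1 wr:2>
#2 MUL src=r4,r8 held:RD_PORT  <A:1 Mu:2 Ld:0 B:1 rd:1 wr:2>
#3 ALU src=r2,r2 dispatched  <A:0 Mu:2 Ld:0 B:1 rd:0 wr:1>
#4 ALU src=r3,r4 held:FU  <A:0 Mu:2 Ld:0 B:1 rd:0 wr:1>
#5 ALU src=r6,r4 held:FU  <A:0 Mu:2 Ld:0 B:1 rd:0 wr:1>
#6 MUL src=r3,r4 held:RD_PORT  <A:0 Mu:2 Ld:0 B:1 rd:0 wr:1>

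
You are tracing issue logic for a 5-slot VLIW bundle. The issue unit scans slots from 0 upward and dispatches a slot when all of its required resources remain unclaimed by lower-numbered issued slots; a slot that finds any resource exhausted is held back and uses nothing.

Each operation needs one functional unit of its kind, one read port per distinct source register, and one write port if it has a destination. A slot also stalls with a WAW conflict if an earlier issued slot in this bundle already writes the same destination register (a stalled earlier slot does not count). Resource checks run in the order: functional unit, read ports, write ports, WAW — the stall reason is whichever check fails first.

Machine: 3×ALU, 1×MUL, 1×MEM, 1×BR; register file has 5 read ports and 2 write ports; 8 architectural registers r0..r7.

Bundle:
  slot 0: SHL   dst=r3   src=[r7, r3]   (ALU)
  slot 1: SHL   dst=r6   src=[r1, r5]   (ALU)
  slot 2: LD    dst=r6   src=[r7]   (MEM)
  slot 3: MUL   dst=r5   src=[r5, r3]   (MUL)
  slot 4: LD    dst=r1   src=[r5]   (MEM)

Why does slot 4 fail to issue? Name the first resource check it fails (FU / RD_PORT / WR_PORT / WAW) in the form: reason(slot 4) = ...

  0. ALU→r3 ⇒ go  {2A/1Mu/1Ld/1B | 3r 1w}
  1. ALU→r6 ⇒ go  {1A/1Mu/1Ld/1B | 1r 0w}
  2. MEM→r6 ⇒ no(WR_PORT)  {1A/1Mu/1Ld/1B | 1r 0w}
  3. MUL→r5 ⇒ no(RD_PORT)  {1A/1Mu/1Ld/1B | 1r 0w}
  4. MEM→r1 ⇒ no(WR_PORT)  {1A/1Mu/1Ld/1B | 1r 0w}

reason(slot 4) = WR_PORT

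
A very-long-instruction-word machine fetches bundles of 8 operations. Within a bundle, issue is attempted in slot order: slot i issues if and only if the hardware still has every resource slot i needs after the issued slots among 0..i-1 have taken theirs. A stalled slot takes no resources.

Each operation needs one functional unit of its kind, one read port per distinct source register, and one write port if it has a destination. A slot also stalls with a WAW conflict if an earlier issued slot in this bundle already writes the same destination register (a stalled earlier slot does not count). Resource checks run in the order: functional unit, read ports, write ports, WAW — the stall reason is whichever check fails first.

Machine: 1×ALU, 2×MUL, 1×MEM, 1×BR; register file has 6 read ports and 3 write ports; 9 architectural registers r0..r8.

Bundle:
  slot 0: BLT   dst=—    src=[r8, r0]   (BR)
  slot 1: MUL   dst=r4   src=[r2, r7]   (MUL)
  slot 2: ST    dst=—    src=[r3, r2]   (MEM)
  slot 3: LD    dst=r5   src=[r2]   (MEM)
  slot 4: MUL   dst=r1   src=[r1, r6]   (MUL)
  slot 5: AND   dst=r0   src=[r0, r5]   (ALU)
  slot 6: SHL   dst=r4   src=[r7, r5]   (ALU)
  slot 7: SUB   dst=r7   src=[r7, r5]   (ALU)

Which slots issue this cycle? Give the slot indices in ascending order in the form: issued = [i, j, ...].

[0] BR needs rd=2 wr=0: ok; after: ALU=1 MUL=2 MEM=1 BR=0, R=4, W=3
[1] MUL needs rd=2 wr=1: ok; after: ALU=1 MUL=1 MEM=1 BR=0, R=2, W=2
[2] MEM needs rd=2 wr=0: ok; after: ALU=1 MUL=1 MEM=0 BR=0, R=0, W=2
[3] MEM needs rd=1 wr=1: FU; after: ALU=1 MUL=1 MEM=0 BR=0, R=0, W=2
[4] MUL needs rd=2 wr=1: RD_PORT; after: ALU=1 MUL=1 MEM=0 BR=0, R=0, W=2
[5] ALU needs rd=2 wr=1: RD_PORT; after: ALU=1 MUL=1 MEM=0 BR=0, R=0, W=2
[6] ALU needs rd=2 wr=1: RD_PORT; after: ALU=1 MUL=1 MEM=0 BR=0, R=0, W=2
[7] ALU needs rd=2 wr=1: RD_PORT; after: ALU=1 MUL=1 MEM=0 BR=0, R=0, W=2

issued = [0, 1, 2]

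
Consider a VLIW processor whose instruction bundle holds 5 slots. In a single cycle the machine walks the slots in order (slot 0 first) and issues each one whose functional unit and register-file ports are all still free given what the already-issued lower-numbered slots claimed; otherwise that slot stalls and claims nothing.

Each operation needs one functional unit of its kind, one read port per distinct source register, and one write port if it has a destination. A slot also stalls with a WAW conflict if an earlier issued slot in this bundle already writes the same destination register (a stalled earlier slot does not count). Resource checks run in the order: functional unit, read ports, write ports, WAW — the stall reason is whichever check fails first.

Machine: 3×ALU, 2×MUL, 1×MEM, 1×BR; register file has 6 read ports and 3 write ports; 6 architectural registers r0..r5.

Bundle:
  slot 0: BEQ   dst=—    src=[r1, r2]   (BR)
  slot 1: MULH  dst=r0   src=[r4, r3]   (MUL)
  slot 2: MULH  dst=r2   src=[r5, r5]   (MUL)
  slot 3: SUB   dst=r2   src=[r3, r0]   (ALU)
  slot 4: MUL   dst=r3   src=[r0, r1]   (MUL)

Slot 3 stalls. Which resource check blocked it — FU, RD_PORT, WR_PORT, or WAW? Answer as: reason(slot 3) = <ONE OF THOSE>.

reason(slot 3) = RD_PORT

#0 BR src=r1,r2 dispatched  <A:3 Mu:2 Ld:1 B:0 rd:4 wr:3>
#1 MUL src=r4,r3 dispatched  <A:3 Mu:1 Ld:1 B:0 rd:2 wr:2>
#2 MUL src=r5,r5 dispatched  <A:3 Mu:0 Ld:1 B:0 rd:1 wr:1>
#3 ALU src=r3,r0 held:RD_PORT  <A:3 Mu:0 Ld:1 B:0 rd:1 wr:1>
#4 MUL src=r0,r1 held:FU  <A:3 Mu:0 Ld:1 B:0 rd:1 wr:1>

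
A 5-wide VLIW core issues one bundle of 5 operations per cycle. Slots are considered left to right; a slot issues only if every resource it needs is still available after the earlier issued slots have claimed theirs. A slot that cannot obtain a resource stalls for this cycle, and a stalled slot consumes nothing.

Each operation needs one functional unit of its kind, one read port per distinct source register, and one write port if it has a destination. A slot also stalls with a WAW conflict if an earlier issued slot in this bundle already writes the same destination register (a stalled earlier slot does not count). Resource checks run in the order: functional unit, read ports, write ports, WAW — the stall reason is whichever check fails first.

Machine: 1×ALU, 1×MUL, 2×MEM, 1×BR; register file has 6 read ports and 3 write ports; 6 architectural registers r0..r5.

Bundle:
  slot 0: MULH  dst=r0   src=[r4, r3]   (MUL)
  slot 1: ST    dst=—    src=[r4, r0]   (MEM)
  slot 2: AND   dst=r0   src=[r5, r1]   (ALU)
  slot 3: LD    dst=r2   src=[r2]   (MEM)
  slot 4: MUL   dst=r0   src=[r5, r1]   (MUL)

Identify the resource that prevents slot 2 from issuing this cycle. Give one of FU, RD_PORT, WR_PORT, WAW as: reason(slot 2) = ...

reason(slot 2) = WAW

#0 MUL src=r4,r3 dispatched  <A:1 Mu:0 Ld:2 B:1 rd:4 wr:2>
#1 MEM src=r4,r0 dispatched  <A:1 Mu:0 Ld:1 B:1 rd:2 wr:2>
#2 ALU src=r5,r1 held:WAW  <A:1 Mu:0 Ld:1 B:1 rd:2 wr:2>
#3 MEM src=r2 dispatched  <A:1 Mu:0 Ld:0 B:1 rd:1 wr:1>
#4 MUL src=r5,r1 held:FU  <A:1 Mu:0 Ld:0 B:1 rd:1 wr:1>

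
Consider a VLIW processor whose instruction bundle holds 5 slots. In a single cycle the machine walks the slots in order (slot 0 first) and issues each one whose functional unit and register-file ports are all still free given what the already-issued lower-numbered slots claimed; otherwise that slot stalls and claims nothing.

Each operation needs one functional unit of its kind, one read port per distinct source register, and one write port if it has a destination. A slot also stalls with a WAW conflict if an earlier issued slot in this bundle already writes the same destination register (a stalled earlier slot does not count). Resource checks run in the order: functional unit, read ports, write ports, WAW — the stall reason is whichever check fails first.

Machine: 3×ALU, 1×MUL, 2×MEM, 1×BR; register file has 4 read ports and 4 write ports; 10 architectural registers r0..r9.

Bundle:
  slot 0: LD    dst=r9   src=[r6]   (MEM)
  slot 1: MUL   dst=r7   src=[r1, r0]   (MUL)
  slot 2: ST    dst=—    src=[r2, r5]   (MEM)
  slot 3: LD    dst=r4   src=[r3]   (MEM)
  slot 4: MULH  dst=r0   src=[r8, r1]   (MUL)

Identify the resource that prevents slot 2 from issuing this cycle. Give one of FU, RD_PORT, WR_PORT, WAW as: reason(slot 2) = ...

reason(slot 2) = RD_PORT

#0 MEM src=r6 dispatched  <A:3 Mu:1 Ld:1 B:1 rd:3 wr:3>
#1 MUL src=r1,r0 dispatched  <A:3 Mu:0 Ld:1 B:1 rd:1 wr:2>
#2 MEM src=r2,r5 held:RD_PORT  <A:3 Mu:0 Ld:1 B:1 rd:1 wr:2>
#3 MEM src=r3 dispatched  <A:3 Mu:0 Ld:0 B:1 rd:0 wr:1>
#4 MUL src=r8,r1 held:FU  <A:3 Mu:0 Ld:0 B:1 rd:0 wr:1>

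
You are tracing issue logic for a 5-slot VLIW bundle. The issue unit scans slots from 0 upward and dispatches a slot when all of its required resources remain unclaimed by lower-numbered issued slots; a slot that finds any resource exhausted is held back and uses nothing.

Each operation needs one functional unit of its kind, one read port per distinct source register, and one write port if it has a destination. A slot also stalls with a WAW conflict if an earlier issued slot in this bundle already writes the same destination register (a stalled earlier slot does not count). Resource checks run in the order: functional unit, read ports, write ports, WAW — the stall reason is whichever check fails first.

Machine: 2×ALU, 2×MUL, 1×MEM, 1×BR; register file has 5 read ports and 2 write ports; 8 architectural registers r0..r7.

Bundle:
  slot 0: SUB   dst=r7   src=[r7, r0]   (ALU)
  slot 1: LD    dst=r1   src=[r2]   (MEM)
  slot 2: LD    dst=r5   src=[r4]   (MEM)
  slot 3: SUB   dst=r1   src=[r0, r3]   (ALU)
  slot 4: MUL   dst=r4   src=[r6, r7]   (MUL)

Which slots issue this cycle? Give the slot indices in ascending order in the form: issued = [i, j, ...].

issued = [0, 1]

slot 0 (ALU): ISSUE — free A1,Mu2,Ld1,B1 rp3 wp1
slot 1 (MEM): ISSUE — free A1,Mu2,Ld0,B1 rp2 wp0
slot 2 (MEM): stall FU — free A1,Mu2,Ld0,B1 rp2 wp0
slot 3 (ALU): stall WR_PORT — free A1,Mu2,Ld0,B1 rp2 wp0
slot 4 (MUL): stall WR_PORT — free A1,Mu2,Ld0,B1 rp2 wp0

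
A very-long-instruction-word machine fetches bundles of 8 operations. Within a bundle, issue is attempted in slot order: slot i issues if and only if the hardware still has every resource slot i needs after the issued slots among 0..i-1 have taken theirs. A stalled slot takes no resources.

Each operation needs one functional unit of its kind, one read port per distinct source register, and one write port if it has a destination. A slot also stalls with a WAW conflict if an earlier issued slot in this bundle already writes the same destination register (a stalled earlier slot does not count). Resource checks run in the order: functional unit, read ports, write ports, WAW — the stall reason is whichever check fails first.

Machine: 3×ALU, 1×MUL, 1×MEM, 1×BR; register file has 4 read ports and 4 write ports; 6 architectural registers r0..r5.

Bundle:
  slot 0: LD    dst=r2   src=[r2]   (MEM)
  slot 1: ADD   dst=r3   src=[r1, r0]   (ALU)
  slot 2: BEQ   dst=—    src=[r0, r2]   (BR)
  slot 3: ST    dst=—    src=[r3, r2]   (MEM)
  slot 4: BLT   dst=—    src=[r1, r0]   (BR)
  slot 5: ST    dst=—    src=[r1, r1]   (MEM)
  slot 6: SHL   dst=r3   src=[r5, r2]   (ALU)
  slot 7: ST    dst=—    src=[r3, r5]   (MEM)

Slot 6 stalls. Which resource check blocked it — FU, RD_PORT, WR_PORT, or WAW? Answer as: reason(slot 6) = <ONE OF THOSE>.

[0] MEM needs rd=1 wr=1: ok; after: ALU=3 MUL=1 MEM=0 BR=1, R=3, W=3
[1] ALU needs rd=2 wr=1: ok; after: ALU=2 MUL=1 MEM=0 BR=1, R=1, W=2
[2] BR needs rd=2 wr=0: RD_PORT; after: ALU=2 MUL=1 MEM=0 BR=1, R=1, W=2
[3] MEM needs rd=2 wr=0: FU; after: ALU=2 MUL=1 MEM=0 BR=1, R=1, W=2
[4] BR needs rd=2 wr=0: RD_PORT; after: ALU=2 MUL=1 MEM=0 BR=1, R=1, W=2
[5] MEM needs rd=1 wr=0: FU; after: ALU=2 MUL=1 MEM=0 BR=1, R=1, W=2
[6] ALU needs rd=2 wr=1: RD_PORT; after: ALU=2 MUL=1 MEM=0 BR=1, R=1, W=2
[7] MEM needs rd=2 wr=0: FU; after: ALU=2 MUL=1 MEM=0 BR=1, R=1, W=2

reason(slot 6) = RD_PORT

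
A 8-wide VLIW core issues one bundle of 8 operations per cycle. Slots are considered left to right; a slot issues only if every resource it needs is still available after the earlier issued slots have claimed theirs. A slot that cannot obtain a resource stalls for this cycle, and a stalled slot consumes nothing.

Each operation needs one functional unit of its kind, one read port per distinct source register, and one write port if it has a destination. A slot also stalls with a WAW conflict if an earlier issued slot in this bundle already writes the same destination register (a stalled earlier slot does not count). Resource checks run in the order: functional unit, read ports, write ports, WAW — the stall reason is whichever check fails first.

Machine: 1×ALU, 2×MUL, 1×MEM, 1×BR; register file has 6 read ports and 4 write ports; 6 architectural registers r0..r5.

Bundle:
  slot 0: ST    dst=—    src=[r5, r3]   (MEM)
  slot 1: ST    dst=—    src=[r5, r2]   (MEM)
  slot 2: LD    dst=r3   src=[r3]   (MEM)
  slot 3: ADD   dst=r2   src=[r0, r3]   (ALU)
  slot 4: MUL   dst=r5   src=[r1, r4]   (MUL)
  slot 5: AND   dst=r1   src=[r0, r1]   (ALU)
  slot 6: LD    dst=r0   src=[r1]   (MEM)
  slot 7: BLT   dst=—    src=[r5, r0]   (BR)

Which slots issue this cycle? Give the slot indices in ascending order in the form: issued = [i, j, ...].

issued = [0, 3, 4]

[0] MEM needs rd=2 wr=0: ok; after: ALU=1 MUL=2 MEM=0 BR=1, R=4, W=4
[1] MEM needs rd=2 wr=0: FU; after: ALU=1 MUL=2 MEM=0 BR=1, R=4, W=4
[2] MEM needs rd=1 wr=1: FU; after: ALU=1 MUL=2 MEM=0 BR=1, R=4, W=4
[3] ALU needs rd=2 wr=1: ok; after: ALU=0 MUL=2 MEM=0 BR=1, R=2, W=3
[4] MUL needs rd=2 wr=1: ok; after: ALU=0 MUL=1 MEM=0 BR=1, R=0, W=2
[5] ALU needs rd=2 wr=1: FU; after: ALU=0 MUL=1 MEM=0 BR=1, R=0, W=2
[6] MEM needs rd=1 wr=1: FU; after: ALU=0 MUL=1 MEM=0 BR=1, R=0, W=2
[7] BR needs rd=2 wr=0: RD_PORT; after: ALU=0 MUL=1 MEM=0 BR=1, R=0, W=2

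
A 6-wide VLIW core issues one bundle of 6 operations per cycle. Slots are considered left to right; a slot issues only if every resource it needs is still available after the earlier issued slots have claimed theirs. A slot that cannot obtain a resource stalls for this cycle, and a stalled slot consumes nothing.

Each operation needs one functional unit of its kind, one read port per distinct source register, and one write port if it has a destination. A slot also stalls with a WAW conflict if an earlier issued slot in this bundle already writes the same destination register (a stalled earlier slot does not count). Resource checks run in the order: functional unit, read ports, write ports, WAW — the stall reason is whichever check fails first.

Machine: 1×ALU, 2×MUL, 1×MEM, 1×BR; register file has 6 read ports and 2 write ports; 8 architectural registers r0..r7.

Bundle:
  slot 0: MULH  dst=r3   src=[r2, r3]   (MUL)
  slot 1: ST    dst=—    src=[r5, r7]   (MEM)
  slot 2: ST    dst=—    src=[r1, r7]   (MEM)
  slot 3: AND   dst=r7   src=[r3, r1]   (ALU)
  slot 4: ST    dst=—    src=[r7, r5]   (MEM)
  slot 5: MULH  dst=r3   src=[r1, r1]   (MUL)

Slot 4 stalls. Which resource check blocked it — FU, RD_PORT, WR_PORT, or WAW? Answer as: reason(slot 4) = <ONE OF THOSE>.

#0 MUL src=r2,r3 dispatched  <A:1 Mu:1 Ld:1 B:1 rd:4 wr:1>
#1 MEM src=r5,r7 dispatched  <A:1 Mu:1 Ld:0 B:1 rd:2 wr:1>
#2 MEM src=r1,r7 held:FU  <A:1 Mu:1 Ld:0 B:1 rd:2 wr:1>
#3 ALU src=r3,r1 dispatched  <A:0 Mu:1 Ld:0 B:1 rd:0 wr:0>
#4 MEM src=r7,r5 held:FU  <A:0 Mu:1 Ld:0 B:1 rd:0 wr:0>
#5 MUL src=r1,r1 held:RD_PORT  <A:0 Mu:1 Ld:0 B:1 rd:0 wr:0>

reason(slot 4) = FU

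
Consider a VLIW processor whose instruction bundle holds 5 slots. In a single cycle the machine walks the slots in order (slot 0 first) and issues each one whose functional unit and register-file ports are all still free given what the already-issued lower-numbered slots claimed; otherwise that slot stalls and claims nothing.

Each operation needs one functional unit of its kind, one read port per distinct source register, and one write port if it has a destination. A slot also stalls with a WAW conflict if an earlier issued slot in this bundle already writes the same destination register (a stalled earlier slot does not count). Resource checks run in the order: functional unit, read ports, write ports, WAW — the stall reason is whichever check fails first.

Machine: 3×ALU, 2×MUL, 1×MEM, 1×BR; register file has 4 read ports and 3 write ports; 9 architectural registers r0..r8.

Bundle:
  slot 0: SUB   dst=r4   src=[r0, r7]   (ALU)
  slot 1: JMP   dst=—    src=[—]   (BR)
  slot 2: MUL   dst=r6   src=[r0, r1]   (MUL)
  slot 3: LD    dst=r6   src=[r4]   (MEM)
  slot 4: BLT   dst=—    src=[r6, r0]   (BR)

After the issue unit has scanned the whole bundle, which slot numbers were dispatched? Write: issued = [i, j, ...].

issued = [0, 1, 2]

slot 0 (ALU): ISSUE — free A2,Mu2,Ld1,B1 rp2 wp2
slot 1 (BR): ISSUE — free A2,Mu2,Ld1,B0 rp2 wp2
slot 2 (MUL): ISSUE — free A2,Mu1,Ld1,B0 rp0 wp1
slot 3 (MEM): stall RD_PORT — free A2,Mu1,Ld1,B0 rp0 wp1
slot 4 (BR): stall FU — free A2,Mu1,Ld1,B0 rp0 wp1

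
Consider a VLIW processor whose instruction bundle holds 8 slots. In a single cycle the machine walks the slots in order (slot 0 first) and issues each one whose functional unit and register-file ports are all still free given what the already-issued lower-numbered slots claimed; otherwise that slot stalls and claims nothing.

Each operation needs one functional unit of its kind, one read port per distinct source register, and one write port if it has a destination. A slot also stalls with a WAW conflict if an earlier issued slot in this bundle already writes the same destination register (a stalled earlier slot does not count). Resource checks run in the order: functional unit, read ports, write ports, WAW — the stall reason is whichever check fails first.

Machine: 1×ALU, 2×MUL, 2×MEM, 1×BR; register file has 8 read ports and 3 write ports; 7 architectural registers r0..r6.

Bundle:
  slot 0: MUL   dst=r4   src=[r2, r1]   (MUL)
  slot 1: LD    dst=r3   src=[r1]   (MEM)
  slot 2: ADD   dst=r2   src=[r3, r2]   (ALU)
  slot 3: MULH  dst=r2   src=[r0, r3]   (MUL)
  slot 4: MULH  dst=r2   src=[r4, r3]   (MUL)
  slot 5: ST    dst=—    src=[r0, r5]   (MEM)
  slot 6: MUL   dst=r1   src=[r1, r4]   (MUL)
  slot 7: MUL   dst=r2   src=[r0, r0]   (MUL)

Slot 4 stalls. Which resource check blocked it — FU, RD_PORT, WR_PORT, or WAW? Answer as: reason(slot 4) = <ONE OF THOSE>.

reason(slot 4) = WR_PORT

slot 0 (MUL): ISSUE — free A1,Mu1,Ld2,B1 rp6 wp2
slot 1 (MEM): ISSUE — free A1,Mu1,Ld1,B1 rp5 wp1
slot 2 (ALU): ISSUE — free A0,Mu1,Ld1,B1 rp3 wp0
slot 3 (MUL): stall WR_PORT — free A0,Mu1,Ld1,B1 rp3 wp0
slot 4 (MUL): stall WR_PORT — free A0,Mu1,Ld1,B1 rp3 wp0
slot 5 (MEM): ISSUE — free A0,Mu1,Ld0,B1 rp1 wp0
slot 6 (MUL): stall RD_PORT — free A0,Mu1,Ld0,B1 rp1 wp0
slot 7 (MUL): stall WR_PORT — free A0,Mu1,Ld0,B1 rp1 wp0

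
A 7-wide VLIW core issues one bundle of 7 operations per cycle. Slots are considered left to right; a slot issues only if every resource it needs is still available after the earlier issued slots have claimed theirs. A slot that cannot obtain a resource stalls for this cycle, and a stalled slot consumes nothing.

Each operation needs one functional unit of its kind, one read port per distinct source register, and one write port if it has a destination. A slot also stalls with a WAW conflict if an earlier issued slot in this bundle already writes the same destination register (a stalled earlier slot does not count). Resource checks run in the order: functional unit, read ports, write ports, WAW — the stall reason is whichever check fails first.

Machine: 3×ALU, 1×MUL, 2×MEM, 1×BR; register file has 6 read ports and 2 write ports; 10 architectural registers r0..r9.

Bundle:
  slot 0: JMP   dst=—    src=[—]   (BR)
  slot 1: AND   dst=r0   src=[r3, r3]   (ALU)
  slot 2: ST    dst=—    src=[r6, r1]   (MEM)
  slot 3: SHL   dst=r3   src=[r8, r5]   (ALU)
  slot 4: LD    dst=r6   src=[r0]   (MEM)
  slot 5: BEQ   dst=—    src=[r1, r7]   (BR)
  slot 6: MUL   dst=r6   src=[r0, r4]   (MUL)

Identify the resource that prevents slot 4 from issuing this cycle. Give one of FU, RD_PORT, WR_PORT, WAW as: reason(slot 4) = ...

reason(slot 4) = WR_PORT

#0 BR src=- dispatched  <A:3 Mu:1 Ld:2 B:0 rd:6 wr:2>
#1 ALU src=r3,r3 dispatched  <A:2 Mu:1 Ld:2 B:0 rd:5 wr:1>
#2 MEM src=r6,r1 dispatched  <A:2 Mu:1 Ld:1 B:0 rd:3 wr:1>
#3 ALU src=r8,r5 dispatched  <A:1 Mu:1 Ld:1 B:0 rd:1 wr:0>
#4 MEM src=r0 held:WR_PORT  <A:1 Mu:1 Ld:1 B:0 rd:1 wr:0>
#5 BR src=r1,r7 held:FU  <A:1 Mu:1 Ld:1 B:0 rd:1 wr:0>
#6 MUL src=r0,r4 held:RD_PORT  <A:1 Mu:1 Ld:1 B:0 rd:1 wr:0>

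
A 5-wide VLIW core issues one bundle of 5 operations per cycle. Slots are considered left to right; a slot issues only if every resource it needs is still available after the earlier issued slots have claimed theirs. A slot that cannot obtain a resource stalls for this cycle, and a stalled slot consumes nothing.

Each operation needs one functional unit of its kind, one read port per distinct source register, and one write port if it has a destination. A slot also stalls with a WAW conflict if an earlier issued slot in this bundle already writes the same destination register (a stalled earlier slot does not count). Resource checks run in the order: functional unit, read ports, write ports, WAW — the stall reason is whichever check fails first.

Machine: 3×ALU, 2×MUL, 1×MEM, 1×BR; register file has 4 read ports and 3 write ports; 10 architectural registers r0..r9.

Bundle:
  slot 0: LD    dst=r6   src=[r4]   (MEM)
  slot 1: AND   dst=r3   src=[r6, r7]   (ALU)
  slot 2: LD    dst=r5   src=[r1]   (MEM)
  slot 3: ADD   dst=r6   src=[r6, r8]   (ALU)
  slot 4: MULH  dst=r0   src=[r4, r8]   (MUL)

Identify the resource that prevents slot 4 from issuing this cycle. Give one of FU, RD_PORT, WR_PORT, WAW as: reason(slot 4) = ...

reason(slot 4) = RD_PORT

#0 MEM src=r4 dispatched  <A:3 Mu:2 Ld:0 B:1 rd:3 wr:2>
#1 ALU src=r6,r7 dispatched  <A:2 Mu:2 Ld:0 B:1 rd:1 wr:1>
#2 MEM src=r1 held:FU  <A:2 Mu:2 Ld:0 B:1 rd:1 wr:1>
#3 ALU src=r6,r8 held:RD_PORT  <A:2 Mu:2 Ld:0 B:1 rd:1 wr:1>
#4 MUL src=r4,r8 held:RD_PORT  <A:2 Mu:2 Ld:0 B:1 rd:1 wr:1>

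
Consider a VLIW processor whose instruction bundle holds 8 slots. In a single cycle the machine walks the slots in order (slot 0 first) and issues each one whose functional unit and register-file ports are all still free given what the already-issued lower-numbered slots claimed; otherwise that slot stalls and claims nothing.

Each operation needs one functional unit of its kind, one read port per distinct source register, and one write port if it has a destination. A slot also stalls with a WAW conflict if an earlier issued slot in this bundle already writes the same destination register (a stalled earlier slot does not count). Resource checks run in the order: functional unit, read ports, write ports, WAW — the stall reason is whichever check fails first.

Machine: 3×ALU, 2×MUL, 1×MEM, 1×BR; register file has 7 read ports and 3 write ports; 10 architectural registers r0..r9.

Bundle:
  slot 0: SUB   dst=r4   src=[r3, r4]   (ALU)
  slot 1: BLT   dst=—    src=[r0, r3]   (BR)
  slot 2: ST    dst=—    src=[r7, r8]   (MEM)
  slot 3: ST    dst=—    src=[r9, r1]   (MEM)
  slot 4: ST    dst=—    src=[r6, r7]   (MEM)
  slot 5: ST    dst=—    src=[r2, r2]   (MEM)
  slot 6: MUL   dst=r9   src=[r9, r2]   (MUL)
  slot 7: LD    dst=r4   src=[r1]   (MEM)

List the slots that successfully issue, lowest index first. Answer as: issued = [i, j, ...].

  0. ALU→r4 ⇒ go  {2A/2Mu/1Ld/1B | 5r 2w}
  1. BR ⇒ go  {2A/2Mu/1Ld/0B | 3r 2w}
  2. MEM ⇒ go  {2A/2Mu/0Ld/0B | 1r 2w}
  3. MEM ⇒ no(FU)  {2A/2Mu/0Ld/0B | 1r 2w}
  4. MEM ⇒ no(FU)  {2A/2Mu/0Ld/0B | 1r 2w}
  5. MEM ⇒ no(FU)  {2A/2Mu/0Ld/0B | 1r 2w}
  6. MUL→r9 ⇒ no(RD_PORT)  {2A/2Mu/0Ld/0B | 1r 2w}
  7. MEM→r4 ⇒ no(FU)  {2A/2Mu/0Ld/0B | 1r 2w}

issued = [0, 1, 2]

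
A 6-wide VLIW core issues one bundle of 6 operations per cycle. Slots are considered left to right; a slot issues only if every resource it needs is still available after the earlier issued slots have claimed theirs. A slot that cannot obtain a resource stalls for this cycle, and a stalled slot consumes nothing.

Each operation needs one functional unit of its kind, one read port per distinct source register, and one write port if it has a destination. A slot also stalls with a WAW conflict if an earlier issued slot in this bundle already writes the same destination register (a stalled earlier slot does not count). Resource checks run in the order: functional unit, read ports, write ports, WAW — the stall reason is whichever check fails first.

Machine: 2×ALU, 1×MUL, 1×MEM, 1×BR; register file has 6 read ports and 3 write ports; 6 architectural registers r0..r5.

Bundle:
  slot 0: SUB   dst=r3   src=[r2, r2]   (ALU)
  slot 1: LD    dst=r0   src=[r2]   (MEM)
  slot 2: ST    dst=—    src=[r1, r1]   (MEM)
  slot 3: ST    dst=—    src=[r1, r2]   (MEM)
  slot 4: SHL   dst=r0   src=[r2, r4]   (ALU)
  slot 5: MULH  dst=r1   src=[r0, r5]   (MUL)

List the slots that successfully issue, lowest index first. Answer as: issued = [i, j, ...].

issued = [0, 1, 5]

#0 ALU src=r2,r2 dispatched  <A:1 Mu:1 Ld:1 B:1 rd:5 wr:2>
#1 MEM src=r2 dispatched  <A:1 Mu:1 Ld:0 B:1 rd:4 wr:1>
#2 MEM src=r1,r1 held:FU  <A:1 Mu:1 Ld:0 B:1 rd:4 wr:1>
#3 MEM src=r1,r2 held:FU  <A:1 Mu:1 Ld:0 B:1 rd:4 wr:1>
#4 ALU src=r2,r4 held:WAW  <A:1 Mu:1 Ld:0 B:1 rd:4 wr:1>
#5 MUL src=r0,r5 dispatched  <A:1 Mu:0 Ld:0 B:1 rd:2 wr:0>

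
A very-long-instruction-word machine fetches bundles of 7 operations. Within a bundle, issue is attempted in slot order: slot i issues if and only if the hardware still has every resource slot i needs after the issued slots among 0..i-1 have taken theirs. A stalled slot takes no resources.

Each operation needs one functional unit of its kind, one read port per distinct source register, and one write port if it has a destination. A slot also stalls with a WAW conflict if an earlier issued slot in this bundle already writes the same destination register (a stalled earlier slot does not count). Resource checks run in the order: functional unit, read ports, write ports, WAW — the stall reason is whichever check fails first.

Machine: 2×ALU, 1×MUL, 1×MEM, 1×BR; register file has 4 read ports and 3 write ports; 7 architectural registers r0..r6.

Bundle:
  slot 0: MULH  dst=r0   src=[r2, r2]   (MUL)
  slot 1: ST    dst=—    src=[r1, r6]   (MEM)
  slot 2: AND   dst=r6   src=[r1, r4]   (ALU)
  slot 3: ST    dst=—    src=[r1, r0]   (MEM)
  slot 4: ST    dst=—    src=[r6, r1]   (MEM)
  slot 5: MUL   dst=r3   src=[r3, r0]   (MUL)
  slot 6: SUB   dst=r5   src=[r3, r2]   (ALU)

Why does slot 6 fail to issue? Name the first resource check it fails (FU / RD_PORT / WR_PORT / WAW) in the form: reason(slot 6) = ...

reason(slot 6) = RD_PORT

  0. MUL→r0 ⇒ go  {2A/0Mu/1Ld/1B | 3r 2w}
  1. MEM ⇒ go  {2A/0Mu/0Ld/1B | 1r 2w}
  2. ALU→r6 ⇒ no(RD_PORT)  {2A/0Mu/0Ld/1B | 1r 2w}
  3. MEM ⇒ no(FU)  {2A/0Mu/0Ld/1B | 1r 2w}
  4. MEM ⇒ no(FU)  {2A/0Mu/0Ld/1B | 1r 2w}
  5. MUL→r3 ⇒ no(FU)  {2A/0Mu/0Ld/1B | 1r 2w}
  6. ALU→r5 ⇒ no(RD_PORT)  {2A/0Mu/0Ld/1B | 1r 2w}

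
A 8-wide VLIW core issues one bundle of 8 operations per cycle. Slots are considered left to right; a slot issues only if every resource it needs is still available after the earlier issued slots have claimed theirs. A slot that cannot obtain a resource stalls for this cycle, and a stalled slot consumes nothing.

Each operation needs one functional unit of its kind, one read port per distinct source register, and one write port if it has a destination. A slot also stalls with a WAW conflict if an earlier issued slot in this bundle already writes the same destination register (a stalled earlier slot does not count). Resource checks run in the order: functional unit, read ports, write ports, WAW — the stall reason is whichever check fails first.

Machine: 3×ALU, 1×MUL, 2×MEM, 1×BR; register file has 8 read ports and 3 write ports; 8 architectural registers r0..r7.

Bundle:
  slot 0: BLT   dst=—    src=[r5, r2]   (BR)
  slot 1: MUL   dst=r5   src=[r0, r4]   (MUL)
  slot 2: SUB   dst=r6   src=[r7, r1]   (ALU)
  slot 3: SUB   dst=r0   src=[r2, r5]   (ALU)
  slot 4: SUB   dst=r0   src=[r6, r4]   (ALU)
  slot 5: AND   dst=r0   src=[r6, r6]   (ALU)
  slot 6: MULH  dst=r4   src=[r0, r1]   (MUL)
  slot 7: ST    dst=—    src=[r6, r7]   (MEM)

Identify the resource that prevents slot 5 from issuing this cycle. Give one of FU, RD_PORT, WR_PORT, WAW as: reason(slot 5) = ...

reason(slot 5) = RD_PORT

slot 0 (BR): ISSUE — free A3,Mu1,Ld2,B0 rp6 wp3
slot 1 (MUL): ISSUE — free A3,Mu0,Ld2,B0 rp4 wp2
slot 2 (ALU): ISSUE — free A2,Mu0,Ld2,B0 rp2 wp1
slot 3 (ALU): ISSUE — free A1,Mu0,Ld2,B0 rp0 wp0
slot 4 (ALU): stall RD_PORT — free A1,Mu0,Ld2,B0 rp0 wp0
slot 5 (ALU): stall RD_PORT — free A1,Mu0,Ld2,B0 rp0 wp0
slot 6 (MUL): stall FU — free A1,Mu0,Ld2,B0 rp0 wp0
slot 7 (MEM): stall RD_PORT — free A1,Mu0,Ld2,B0 rp0 wp0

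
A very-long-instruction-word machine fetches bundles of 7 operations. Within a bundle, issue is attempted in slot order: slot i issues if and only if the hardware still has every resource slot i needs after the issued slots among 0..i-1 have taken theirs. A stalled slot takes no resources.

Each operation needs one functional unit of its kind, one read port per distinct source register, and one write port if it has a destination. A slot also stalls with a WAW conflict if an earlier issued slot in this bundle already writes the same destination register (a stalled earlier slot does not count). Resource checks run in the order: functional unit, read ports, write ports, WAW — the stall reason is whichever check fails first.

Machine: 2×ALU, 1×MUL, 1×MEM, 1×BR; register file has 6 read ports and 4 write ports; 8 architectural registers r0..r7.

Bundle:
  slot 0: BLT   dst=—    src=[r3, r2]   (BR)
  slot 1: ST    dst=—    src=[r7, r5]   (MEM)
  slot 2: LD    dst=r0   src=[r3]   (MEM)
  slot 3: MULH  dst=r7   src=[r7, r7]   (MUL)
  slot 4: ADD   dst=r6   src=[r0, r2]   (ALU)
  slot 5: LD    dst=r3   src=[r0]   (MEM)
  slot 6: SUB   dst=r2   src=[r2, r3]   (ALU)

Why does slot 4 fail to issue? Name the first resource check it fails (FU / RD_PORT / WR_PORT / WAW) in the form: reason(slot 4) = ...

  0. BR ⇒ go  {2A/1Mu/1Ld/0B | 4r 4w}
  1. MEM ⇒ go  {2A/1Mu/0Ld/0B | 2r 4w}
  2. MEM→r0 ⇒ no(FU)  {2A/1Mu/0Ld/0B | 2r 4w}
  3. MUL→r7 ⇒ go  {2A/0Mu/0Ld/0B | 1r 3w}
  4. ALU→r6 ⇒ no(RD_PORT)  {2A/0Mu/0Ld/0B | 1r 3w}
  5. MEM→r3 ⇒ no(FU)  {2A/0Mu/0Ld/0B | 1r 3w}
  6. ALU→r2 ⇒ no(RD_PORT)  {2A/0Mu/0Ld/0B | 1r 3w}

reason(slot 4) = RD_PORT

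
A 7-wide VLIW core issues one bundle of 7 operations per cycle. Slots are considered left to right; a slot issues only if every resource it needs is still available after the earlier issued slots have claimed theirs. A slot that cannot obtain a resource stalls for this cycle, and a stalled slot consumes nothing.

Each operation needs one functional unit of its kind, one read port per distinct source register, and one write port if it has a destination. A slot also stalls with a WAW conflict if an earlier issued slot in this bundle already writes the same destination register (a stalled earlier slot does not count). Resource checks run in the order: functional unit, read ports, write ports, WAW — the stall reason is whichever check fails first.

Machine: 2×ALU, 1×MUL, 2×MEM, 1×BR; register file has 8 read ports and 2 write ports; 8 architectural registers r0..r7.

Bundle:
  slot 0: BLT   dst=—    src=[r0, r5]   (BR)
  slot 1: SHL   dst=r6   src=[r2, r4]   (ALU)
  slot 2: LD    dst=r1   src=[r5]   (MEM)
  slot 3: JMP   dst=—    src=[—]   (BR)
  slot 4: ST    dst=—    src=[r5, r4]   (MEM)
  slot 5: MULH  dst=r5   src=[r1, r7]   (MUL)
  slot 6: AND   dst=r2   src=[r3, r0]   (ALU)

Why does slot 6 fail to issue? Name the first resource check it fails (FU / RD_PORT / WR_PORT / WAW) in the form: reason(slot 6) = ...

slot 0 (BR): ISSUE — free A2,Mu1,Ld2,B0 rp6 wp2
slot 1 (ALU): ISSUE — free A1,Mu1,Ld2,B0 rp4 wp1
slot 2 (MEM): ISSUE — free A1,Mu1,Ld1,B0 rp3 wp0
slot 3 (BR): stall FU — free A1,Mu1,Ld1,B0 rp3 wp0
slot 4 (MEM): ISSUE — free A1,Mu1,Ld0,B0 rp1 wp0
slot 5 (MUL): stall RD_PORT — free A1,Mu1,Ld0,B0 rp1 wp0
slot 6 (ALU): stall RD_PORT — free A1,Mu1,Ld0,B0 rp1 wp0

reason(slot 6) = RD_PORT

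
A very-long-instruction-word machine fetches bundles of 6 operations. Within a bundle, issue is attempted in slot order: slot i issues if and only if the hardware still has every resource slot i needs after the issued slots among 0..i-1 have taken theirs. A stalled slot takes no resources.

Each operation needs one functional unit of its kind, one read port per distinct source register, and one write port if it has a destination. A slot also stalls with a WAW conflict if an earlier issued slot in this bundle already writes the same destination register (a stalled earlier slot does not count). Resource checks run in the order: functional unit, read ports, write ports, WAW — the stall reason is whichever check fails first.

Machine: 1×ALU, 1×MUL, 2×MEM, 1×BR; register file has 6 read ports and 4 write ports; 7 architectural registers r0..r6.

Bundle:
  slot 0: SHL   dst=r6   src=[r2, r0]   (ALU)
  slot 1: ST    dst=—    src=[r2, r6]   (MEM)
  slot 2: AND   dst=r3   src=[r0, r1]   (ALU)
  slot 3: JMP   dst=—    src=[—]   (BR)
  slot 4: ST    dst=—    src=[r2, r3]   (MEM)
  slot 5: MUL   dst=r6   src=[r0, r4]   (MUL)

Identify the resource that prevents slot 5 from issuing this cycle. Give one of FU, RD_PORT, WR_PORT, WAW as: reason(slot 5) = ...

#0 ALU src=r2,r0 dispatched  <A:0 Mu:1 Ld:2 B:1 rd:4 wr:3>
#1 MEM src=r2,r6 dispatched  <A:0 Mu:1 Ld:1 B:1 rd:2 wr:3>
#2 ALU src=r0,r1 held:FU  <A:0 Mu:1 Ld:1 B:1 rd:2 wr:3>
#3 BR src=- dispatched  <A:0 Mu:1 Ld:1 B:0 rd:2 wr:3>
#4 MEM src=r2,r3 dispatched  <A:0 Mu:1 Ld:0 B:0 rd:0 wr:3>
#5 MUL src=r0,r4 held:RD_PORT  <A:0 Mu:1 Ld:0 B:0 rd:0 wr:3>

reason(slot 5) = RD_PORT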